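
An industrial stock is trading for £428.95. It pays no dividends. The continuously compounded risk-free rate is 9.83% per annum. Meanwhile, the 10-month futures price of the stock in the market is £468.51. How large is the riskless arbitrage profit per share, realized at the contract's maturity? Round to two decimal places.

£2.94 per share

Fair futures: F* = S·e^(carry·T), with carry = r = 0.0983
F* = 428.95 · e^(0.0983 × 10/12) = 428.95 · e^0.081917 = 428.95 × 1.085366 = £465.5677
Market £468.51 > fair £465.5677: forward overpriced → cash-and-carry (buy spot, short the forward).
At maturity, profit = |F_mkt − F*| = |468.51 − 465.5677| = £2.94 per share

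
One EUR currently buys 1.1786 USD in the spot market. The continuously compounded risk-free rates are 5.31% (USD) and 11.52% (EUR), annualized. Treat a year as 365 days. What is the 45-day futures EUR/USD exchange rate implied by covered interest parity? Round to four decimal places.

F = S·e^((r_USD − r_EUR)T) = 1.1786 · e^((0.0531 − 0.1152) × 45/365)
= 1.1786 · e^-0.007656 = 1.1786 × 0.992373
F = 1.1696 USD per EUR

1.1696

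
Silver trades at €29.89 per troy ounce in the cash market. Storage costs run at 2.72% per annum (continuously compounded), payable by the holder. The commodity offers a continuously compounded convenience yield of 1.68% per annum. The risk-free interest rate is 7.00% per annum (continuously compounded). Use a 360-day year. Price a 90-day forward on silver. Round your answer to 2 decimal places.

Net carry = r + u − y = 0.0700 + 0.0272 − 0.0168 = 0.0804
F = S·e^((r+u−y)T) = 29.89 · e^(0.0804 × 90/360) = 29.89 · e^0.020100
= 29.89 × 1.020303 = €30.50 per troy ounce

€30.50 per troy ounce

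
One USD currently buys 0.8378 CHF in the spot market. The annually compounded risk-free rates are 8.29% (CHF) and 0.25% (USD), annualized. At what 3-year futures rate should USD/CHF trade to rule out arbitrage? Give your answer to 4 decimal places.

By covered interest parity, F = S · (1+r_CHF)^T / (1+r_USD)^T
= 0.8378 × 1.269887 / 1.007519 = 0.8378 × 1.260410
F = 1.0560 CHF per USD

1.0560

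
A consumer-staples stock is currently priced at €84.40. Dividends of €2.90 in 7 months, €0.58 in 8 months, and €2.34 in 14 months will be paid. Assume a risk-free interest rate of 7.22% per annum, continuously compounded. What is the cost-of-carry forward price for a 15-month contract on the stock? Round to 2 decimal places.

PV(dividends) I = 2.90·e^(−0.0722·7/12) + 0.58·e^(−0.0722·8/12) + 2.34·e^(−0.0722·14/12)
I = 2.7804 + 0.5527 + 2.1510 = 5.4841
F = (S − I)·e^(rT) = (84.40 − 5.4841) · e^(0.0722·15/12)
= 78.9159 · e^0.090250 = 78.9159 × 1.094448 = €86.37

€86.37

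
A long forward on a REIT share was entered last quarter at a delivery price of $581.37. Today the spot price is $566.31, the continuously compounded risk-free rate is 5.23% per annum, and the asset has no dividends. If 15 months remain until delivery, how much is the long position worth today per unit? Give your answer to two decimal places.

$21.73

Current fair forward for the remaining 15 months: F = S·e^(r·T), r = 0.0523
F = 566.31 · e^(0.0523 × 15/12) = 566.31 × 1.067559 = 604.5693
Value of long forward = (F − K)·e^(−rT) = (604.5693 − 581.37) · e^(−0.0523·15/12)
= 23.1993 × 0.936716 = 21.73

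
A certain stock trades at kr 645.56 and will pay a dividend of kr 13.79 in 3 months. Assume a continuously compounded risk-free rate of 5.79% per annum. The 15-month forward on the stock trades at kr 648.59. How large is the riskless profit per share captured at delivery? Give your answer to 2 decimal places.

PV(dividends) I = 13.79·e^(−0.0579·3/12) = 13.5918
Fair forward F* = (S − I)·e^(rT) = (645.56 − 13.5918)·e^0.072375 = 631.9682 × 1.075058 = 679.4025
Market kr 648.59 < fair 679.4025: forward underpriced → reverse cash-and-carry (short the stock, invest proceeds at r, pay the dividends, go long the forward).
Profit at T = |F_mkt − F*| = |648.59 − 679.4025| = kr 30.81 per share

kr 30.81 per share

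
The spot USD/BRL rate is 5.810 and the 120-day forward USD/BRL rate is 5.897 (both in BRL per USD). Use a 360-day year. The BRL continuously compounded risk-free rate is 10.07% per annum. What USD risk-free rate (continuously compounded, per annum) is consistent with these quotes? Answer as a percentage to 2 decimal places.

5.61%

F = S·e^((r_BRL − r_USD)T) ⇒ r_USD = r_BRL − ln(F/S)/T
ln(5.897/5.810) = 0.014863; /(120/360) = 0.044589
r_USD = 0.1007 − 0.044589 = 0.056111
r_USD = 5.61%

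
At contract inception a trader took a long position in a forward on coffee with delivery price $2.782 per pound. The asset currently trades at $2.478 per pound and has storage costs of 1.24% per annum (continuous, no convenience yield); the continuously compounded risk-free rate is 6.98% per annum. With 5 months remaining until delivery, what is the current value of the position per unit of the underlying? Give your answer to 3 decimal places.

Current fair forward for the remaining 5 months: F = S·e^((r + u)·T), (r + u) = 0.0698 + 0.0124 = 0.0822
F = 2.478 · e^(0.0822 × 5/12) = 2.478 × 1.034843 = 2.5643
Value of long forward = (F − K)·e^(−rT) = (2.5643 − 2.782) · e^(−0.0698·5/12)
= -0.2177 × 0.971336 = -0.211

-$0.211 per pound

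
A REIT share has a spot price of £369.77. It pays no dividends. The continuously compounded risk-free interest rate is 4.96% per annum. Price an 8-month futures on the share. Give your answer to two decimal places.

£382.20

F = S·e^(rT) = 369.77 · e^(0.0496 × 8/12)
= 369.77 · e^0.033067 = 369.77 × 1.033620
F = £382.20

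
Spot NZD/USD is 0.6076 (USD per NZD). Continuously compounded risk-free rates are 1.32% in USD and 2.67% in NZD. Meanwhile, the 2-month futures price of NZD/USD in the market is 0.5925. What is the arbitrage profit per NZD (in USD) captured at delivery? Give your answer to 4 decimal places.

Fair futures: F* = S·e^(carry·T), with carry = (r_USD − r_NZD) = 0.0132 − 0.0267 = -0.0135
F* = 0.6076 · e^(-0.0135 × 2/12) = 0.6076 · e^-0.002250 = 0.6076 × 0.997753 = 0.6062
Market 0.5925 < fair 0.6062: forward underpriced → reverse cash-and-carry (short spot, go long the forward).
At maturity, profit = |F_mkt − F*| = |0.5925 − 0.6062| = 0.0137 per NZD (in USD)

0.0137 per NZD (in USD)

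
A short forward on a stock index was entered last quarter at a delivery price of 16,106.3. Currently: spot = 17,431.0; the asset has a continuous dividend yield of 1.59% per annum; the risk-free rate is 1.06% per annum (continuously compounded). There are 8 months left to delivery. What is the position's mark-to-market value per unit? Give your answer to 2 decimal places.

Current fair forward for the remaining 8 months: F = S·e^((r − q)·T), (r − q) = 0.0106 − 0.0159 = -0.0053
F = 17431.0 · e^(-0.0053 × 8/12) = 17431.0 × 0.99647290 = 17369.5191
Value of long forward = (F − K)·e^(−rT) = (17369.5191 − 16106.3) · e^(−0.0106·8/12)
= 1263.2191 × 0.99295824 = 1254.32
Short position value = −(long value) = -1254.32

-1254.32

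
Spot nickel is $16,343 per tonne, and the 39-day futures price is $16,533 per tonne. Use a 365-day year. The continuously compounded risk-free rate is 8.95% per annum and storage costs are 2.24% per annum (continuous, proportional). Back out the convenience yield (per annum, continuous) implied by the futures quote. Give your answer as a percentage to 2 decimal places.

F = S·e^((r+u−y)T) ⇒ (r+u−y) = ln(F/S)/T
ln(16533/16343) = 0.011559; /T ⇒ 0.108180
y = r + u − ln(F/S)/T = 0.0895 + 0.0224 − 0.108180 = 0.003720
y = 0.37%

0.37%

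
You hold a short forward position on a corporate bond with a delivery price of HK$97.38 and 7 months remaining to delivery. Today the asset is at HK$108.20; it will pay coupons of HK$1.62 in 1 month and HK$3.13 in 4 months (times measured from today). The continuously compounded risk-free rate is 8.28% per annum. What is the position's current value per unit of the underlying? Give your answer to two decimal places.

-HK$10.76

PV(remaining coupons) I = 1.62·e^(−0.0828·1/12) + 3.13·e^(−0.0828·4/12) = 4.6537
Current forward F = (S − I)·e^(rT) = (108.20 − 4.6537)·e^(0.0828·7/12) = 103.5463 × 1.049485 = 108.6703
Value (long) = (F − K)·e^(−rT) = (108.6703 − 97.38) × 0.952848 = 10.7579
Short position value = −(long value) = -HK$10.76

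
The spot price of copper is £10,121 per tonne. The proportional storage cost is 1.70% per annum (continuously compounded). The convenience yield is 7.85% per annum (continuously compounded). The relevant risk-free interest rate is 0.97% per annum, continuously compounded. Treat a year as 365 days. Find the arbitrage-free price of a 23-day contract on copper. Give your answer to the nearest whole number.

£10,088 per tonne

Net carry = r + u − y = 0.0097 + 0.0170 − 0.0785 = -0.0518
F = S·e^((r+u−y)T) = 10121 · e^(-0.0518 × 23/365) = 10121 · e^-0.003264
= 10121 × 0.996741 = £10,088 per tonne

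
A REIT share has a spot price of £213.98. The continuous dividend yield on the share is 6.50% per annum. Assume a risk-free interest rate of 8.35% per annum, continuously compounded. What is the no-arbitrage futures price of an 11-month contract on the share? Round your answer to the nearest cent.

£217.64

F = S·e^((r − q)T) = 213.98 · e^((0.0835 − 0.0650) × 11/12)
= 213.98 · e^0.016958 = 213.98 × 1.017103
F = £217.64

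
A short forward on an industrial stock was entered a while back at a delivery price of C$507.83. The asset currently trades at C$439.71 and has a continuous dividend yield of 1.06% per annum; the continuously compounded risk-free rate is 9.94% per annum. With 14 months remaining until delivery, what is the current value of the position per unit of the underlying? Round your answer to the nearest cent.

C$17.92

Current fair forward for the remaining 14 months: F = S·e^((r − q)·T), (r − q) = 0.0994 − 0.0106 = 0.0888
F = 439.71 · e^(0.0888 × 14/12) = 439.71 × 1.109157 = 487.7074
Value of long forward = (F − K)·e^(−rT) = (487.7074 − 507.83) · e^(−0.0994·14/12)
= -20.1226 × 0.890505 = -17.92
Short position value = −(long value) = C$17.92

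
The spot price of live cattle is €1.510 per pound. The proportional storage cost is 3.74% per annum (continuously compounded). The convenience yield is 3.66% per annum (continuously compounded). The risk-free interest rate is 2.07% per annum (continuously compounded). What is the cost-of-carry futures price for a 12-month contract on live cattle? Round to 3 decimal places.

€1.543 per pound

Net carry = r + u − y = 0.0207 + 0.0374 − 0.0366 = 0.0215
F = S·e^((r+u−y)T) = 1.510 · e^(0.0215 × 12/12) = 1.510 · e^0.021500
= 1.510 × 1.021733 = €1.543 per pound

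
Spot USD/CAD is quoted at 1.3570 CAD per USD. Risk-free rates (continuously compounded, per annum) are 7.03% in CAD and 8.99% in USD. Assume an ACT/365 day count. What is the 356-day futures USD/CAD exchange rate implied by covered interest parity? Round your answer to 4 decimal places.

1.3313

F = S·e^((r_CAD − r_USD)T) = 1.3570 · e^((0.0703 − 0.0899) × 356/365)
= 1.3570 · e^-0.019117 = 1.3570 × 0.981065
F = 1.3313 CAD per USD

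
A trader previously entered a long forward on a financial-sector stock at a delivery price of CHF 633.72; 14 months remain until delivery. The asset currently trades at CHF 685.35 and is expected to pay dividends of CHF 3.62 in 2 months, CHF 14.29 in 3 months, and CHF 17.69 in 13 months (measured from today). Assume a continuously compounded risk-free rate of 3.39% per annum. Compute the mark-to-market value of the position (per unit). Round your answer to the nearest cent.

PV(remaining dividends) I = 3.62·e^(−0.0339·2/12) + 14.29·e^(−0.0339·3/12) + 17.69·e^(−0.0339·13/12) = 34.8211
Current forward F = (S − I)·e^(rT) = (685.35 − 34.8211)·e^(0.0339·14/12) = 650.5289 × 1.040343 = 676.7732
Value (long) = (F − K)·e^(−rT) = (676.7732 − 633.72) × 0.961222 = 41.3837
Value = CHF 41.38

CHF 41.38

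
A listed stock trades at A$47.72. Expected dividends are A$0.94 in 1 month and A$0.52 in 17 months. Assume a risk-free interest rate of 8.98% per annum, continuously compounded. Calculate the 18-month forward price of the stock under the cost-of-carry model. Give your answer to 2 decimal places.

A$53.01

PV(dividends) I = 0.94·e^(−0.0898·1/12) + 0.52·e^(−0.0898·17/12)
I = 0.9330 + 0.4579 = 1.3909
F = (S − I)·e^(rT) = (47.72 − 1.3909) · e^(0.0898·18/12)
= 46.3291 · e^0.134700 = 46.3291 × 1.144193 = A$53.01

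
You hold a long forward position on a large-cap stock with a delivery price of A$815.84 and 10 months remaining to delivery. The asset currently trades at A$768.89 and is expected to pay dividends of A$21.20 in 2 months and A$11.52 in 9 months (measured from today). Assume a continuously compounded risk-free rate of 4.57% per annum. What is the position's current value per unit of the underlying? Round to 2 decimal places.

PV(remaining dividends) I = 21.20·e^(−0.0457·2/12) + 11.52·e^(−0.0457·9/12) = 32.1710
Current forward F = (S − I)·e^(rT) = (768.89 − 32.1710)·e^(0.0457·10/12) = 736.7190 × 1.038818 = 765.3170
Value (long) = (F − K)·e^(−rT) = (765.3170 − 815.84) × 0.962633 = -48.6351
Value = -A$48.64

-A$48.64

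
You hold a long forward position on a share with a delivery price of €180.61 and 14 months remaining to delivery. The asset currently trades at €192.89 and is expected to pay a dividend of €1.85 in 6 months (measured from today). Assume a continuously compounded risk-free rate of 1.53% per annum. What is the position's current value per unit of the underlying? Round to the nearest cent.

PV(remaining dividends) I = 1.85·e^(−0.0153·6/12) = 1.8359
Current forward F = (S − I)·e^(rT) = (192.89 − 1.8359)·e^(0.0153·14/12) = 191.0541 × 1.018010 = 194.4950
Value (long) = (F − K)·e^(−rT) = (194.4950 − 180.61) × 0.982308 = 13.6393
Value = €13.64

€13.64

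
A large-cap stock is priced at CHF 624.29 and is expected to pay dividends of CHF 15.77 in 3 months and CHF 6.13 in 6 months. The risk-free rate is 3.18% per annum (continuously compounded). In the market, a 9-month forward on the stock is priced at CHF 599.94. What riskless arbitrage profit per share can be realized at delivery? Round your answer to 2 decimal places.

PV(dividends) I = 15.77·e^(−0.0318·3/12) + 6.13·e^(−0.0318·6/12) = 21.6784
Fair forward F* = (S − I)·e^(rT) = (624.29 − 21.6784)·e^0.023850 = 602.6116 × 1.024137 = 617.1568
Market CHF 599.94 < fair 617.1568: forward underpriced → reverse cash-and-carry (short the stock, invest proceeds at r, pay the dividends, go long the forward).
Profit at T = |F_mkt − F*| = |599.94 − 617.1568| = CHF 17.22 per share

CHF 17.22 per share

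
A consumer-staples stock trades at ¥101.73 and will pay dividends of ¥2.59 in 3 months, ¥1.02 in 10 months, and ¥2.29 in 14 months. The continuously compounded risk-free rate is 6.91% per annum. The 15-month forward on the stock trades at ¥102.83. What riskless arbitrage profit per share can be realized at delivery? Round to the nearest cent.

PV(dividends) I = 2.59·e^(−0.0691·3/12) + 1.02·e^(−0.0691·10/12) + 2.29·e^(−0.0691·14/12) = 5.6212
Fair forward F* = (S − I)·e^(rT) = (101.73 − 5.6212)·e^0.086375 = 96.1088 × 1.090215 = 104.7793
Market ¥102.83 < fair 104.7793: forward underpriced → reverse cash-and-carry (short the stock, invest proceeds at r, pay the dividends, go long the forward).
Profit at T = |F_mkt − F*| = |102.83 − 104.7793| = ¥1.95 per share

¥1.95 per share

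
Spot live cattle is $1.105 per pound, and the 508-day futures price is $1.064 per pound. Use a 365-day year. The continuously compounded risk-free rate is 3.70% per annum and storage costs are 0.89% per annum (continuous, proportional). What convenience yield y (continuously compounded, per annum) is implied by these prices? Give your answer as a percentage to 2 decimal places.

7.31%

F = S·e^((r+u−y)T) ⇒ (r+u−y) = ln(F/S)/T
ln(1.064/1.105) = -0.037810; /T ⇒ -0.027167
y = r + u − ln(F/S)/T = 0.0370 + 0.0089 + 0.027167 = 0.073067
y = 7.31%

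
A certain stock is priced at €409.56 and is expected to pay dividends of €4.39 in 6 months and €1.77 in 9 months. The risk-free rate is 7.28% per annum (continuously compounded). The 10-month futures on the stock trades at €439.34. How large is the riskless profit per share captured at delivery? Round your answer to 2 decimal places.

PV(dividends) I = 4.39·e^(−0.0728·6/12) + 1.77·e^(−0.0728·9/12) = 5.9090
Fair futures F* = (S − I)·e^(rT) = (409.56 − 5.9090)·e^0.060667 = 403.6510 × 1.062545 = 428.8974
Market €439.34 > fair 428.8974: forward overpriced → cash-and-carry (borrow at r, buy the stock and collect the dividends, short the forward).
Profit at T = |F_mkt − F*| = |439.34 − 428.8974| = €10.44 per share

€10.44 per share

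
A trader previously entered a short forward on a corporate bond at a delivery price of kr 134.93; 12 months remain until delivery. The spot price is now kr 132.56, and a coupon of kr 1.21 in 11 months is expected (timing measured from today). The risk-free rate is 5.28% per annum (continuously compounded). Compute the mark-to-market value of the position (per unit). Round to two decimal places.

PV(remaining coupons) I = 1.21·e^(−0.0528·11/12) = 1.1528
Current forward F = (S − I)·e^(rT) = (132.56 − 1.1528)·e^(0.0528·12/12) = 131.4072 × 1.054219 = 138.5320
Value (long) = (F − K)·e^(−rT) = (138.5320 − 134.93) × 0.948570 = 3.4167
Short position value = −(long value) = -kr 3.42

-kr 3.42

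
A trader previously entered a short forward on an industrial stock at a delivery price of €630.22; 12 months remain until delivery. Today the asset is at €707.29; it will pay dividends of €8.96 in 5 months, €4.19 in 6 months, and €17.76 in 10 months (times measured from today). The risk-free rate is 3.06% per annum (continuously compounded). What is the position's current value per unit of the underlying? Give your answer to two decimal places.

-€65.78

PV(remaining dividends) I = 8.96·e^(−0.0306·5/12) + 4.19·e^(−0.0306·6/12) + 17.76·e^(−0.0306·10/12) = 30.2857
Current forward F = (S − I)·e^(rT) = (707.29 − 30.2857)·e^(0.0306·12/12) = 677.0043 × 1.031073 = 698.0409
Value (long) = (F − K)·e^(−rT) = (698.0409 − 630.22) × 0.969863 = 65.7770
Short position value = −(long value) = -€65.78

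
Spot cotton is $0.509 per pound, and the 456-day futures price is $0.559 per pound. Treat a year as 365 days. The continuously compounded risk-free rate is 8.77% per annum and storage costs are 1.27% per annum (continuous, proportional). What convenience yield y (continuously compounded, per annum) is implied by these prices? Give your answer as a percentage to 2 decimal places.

F = S·e^((r+u−y)T) ⇒ (r+u−y) = ln(F/S)/T
ln(0.559/0.509) = 0.093701; /T ⇒ 0.075002
y = r + u − ln(F/S)/T = 0.0877 + 0.0127 − 0.075002 = 0.025398
y = 2.54%

2.54%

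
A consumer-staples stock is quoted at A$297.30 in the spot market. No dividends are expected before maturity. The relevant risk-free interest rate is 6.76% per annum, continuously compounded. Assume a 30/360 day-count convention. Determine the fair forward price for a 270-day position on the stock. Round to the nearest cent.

F = S·e^(rT) = 297.30 · e^(0.0676 × 270/360)
= 297.30 · e^0.050700 = 297.30 × 1.052007
F = A$312.76

A$312.76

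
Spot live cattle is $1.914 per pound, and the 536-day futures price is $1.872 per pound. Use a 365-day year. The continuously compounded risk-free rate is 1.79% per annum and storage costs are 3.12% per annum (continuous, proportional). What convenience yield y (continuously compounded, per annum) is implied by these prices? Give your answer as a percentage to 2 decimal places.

F = S·e^((r+u−y)T) ⇒ (r+u−y) = ln(F/S)/T
ln(1.872/1.914) = -0.022188; /T ⇒ -0.015109
y = r + u − ln(F/S)/T = 0.0179 + 0.0312 + 0.015109 = 0.064209
y = 6.42%

6.42%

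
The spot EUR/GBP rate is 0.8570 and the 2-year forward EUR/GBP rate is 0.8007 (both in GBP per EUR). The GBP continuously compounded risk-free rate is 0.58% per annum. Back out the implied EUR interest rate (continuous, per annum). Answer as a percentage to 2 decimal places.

F = S·e^((r_GBP − r_EUR)T) ⇒ r_EUR = r_GBP − ln(F/S)/T
ln(0.8007/0.8570) = -0.067952; /(2) = -0.033976
r_EUR = 0.0058 + 0.033976 = 0.039776
r_EUR = 3.98%

3.98%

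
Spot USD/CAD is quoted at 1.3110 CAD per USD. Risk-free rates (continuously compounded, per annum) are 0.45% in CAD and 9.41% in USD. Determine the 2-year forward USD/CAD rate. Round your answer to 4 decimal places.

F = S·e^((r_CAD − r_USD)T) = 1.3110 · e^((0.0045 − 0.0941) × 2)
= 1.3110 · e^-0.179200 = 1.3110 × 0.835939
F = 1.0959 CAD per USD

1.0959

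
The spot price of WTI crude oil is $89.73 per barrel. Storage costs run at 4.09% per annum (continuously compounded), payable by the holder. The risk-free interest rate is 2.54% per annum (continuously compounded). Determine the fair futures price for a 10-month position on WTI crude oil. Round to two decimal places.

$94.83 per barrel

Net carry = r + u − y = 0.0254 + 0.0409 − 0.0000 = 0.0663
F = S·e^((r+u−y)T) = 89.73 · e^(0.0663 × 10/12) = 89.73 · e^0.055250
= 89.73 × 1.056805 = $94.83 per barrel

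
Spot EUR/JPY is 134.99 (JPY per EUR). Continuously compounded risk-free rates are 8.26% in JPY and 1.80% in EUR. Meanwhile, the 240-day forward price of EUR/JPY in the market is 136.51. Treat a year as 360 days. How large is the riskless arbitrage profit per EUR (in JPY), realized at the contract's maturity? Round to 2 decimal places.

Fair forward: F* = S·e^(carry·T), with carry = (r_JPY − r_EUR) = 0.0826 − 0.0180 = 0.0646
F* = 134.99 · e^(0.0646 × 240/360) = 134.99 · e^0.043067 = 134.99 × 1.044008 = 140.9306
Market 136.51 < fair 140.9306: forward underpriced → reverse cash-and-carry (short spot, go long the forward).
At maturity, profit = |F_mkt − F*| = |136.51 − 140.9306| = 4.42 per EUR (in JPY)

4.42 per EUR (in JPY)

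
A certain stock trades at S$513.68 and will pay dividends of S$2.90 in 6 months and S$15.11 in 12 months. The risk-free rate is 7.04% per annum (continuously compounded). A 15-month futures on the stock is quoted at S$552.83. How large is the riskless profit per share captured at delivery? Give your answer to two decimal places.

S$10.33 per share

PV(dividends) I = 2.90·e^(−0.0704·6/12) + 15.11·e^(−0.0704·12/12) = 16.8825
Fair futures F* = (S − I)·e^(rT) = (513.68 − 16.8825)·e^0.088000 = 496.7975 × 1.091988 = 542.4969
Market S$552.83 > fair 542.4969: forward overpriced → cash-and-carry (borrow at r, buy the stock and collect the dividends, short the forward).
Profit at T = |F_mkt − F*| = |552.83 − 542.4969| = S$10.33 per share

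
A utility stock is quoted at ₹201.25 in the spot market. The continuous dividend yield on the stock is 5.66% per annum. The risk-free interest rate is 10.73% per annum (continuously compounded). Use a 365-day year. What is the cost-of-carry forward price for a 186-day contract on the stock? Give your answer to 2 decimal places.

₹206.52

F = S·e^((r − q)T) = 201.25 · e^((0.1073 − 0.0566) × 186/365)
= 201.25 · e^0.025836 = 201.25 × 1.026173
F = ₹206.52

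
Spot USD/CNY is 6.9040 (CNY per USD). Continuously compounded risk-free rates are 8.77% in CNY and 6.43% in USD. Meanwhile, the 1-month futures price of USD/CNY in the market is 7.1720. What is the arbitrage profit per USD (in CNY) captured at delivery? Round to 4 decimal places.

Fair futures: F* = S·e^(carry·T), with carry = (r_CNY − r_USD) = 0.0877 − 0.0643 = 0.0234
F* = 6.9040 · e^(0.0234 × 1/12) = 6.9040 · e^0.001950 = 6.9040 × 1.001952 = 6.9175
Market 7.1720 > fair 6.9175: forward overpriced → cash-and-carry (buy spot, short the forward).
At maturity, profit = |F_mkt − F*| = |7.1720 − 6.9175| = 0.2545 per USD (in CNY)

0.2545 per USD (in CNY)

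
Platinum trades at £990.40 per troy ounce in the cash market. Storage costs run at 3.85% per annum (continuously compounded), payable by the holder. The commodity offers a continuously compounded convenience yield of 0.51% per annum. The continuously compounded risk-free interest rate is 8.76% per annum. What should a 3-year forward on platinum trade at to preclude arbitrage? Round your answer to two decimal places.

£1,423.83 per troy ounce

Net carry = r + u − y = 0.0876 + 0.0385 − 0.0051 = 0.1210
F = S·e^((r+u−y)T) = 990.40 · e^(0.1210 × 3) = 990.40 · e^0.363000
= 990.40 × 1.437636 = £1,423.83 per troy ounce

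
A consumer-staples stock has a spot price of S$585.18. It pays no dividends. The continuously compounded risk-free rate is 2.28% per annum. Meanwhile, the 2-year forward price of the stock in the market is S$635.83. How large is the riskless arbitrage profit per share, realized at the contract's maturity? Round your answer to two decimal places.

S$23.35 per share

Fair forward: F* = S·e^(carry·T), with carry = r = 0.0228
F* = 585.18 · e^(0.0228 × 2) = 585.18 · e^0.045600 = 585.18 × 1.046656 = S$612.4822
Market S$635.83 > fair S$612.4822: forward overpriced → cash-and-carry (buy spot, short the forward).
At maturity, profit = |F_mkt − F*| = |635.83 − 612.4822| = S$23.35 per share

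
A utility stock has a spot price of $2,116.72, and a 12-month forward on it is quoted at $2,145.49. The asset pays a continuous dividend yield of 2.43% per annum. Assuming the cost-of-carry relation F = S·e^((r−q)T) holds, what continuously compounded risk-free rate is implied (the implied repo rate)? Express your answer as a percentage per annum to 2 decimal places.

3.78%

From F = S·e^((r−q)T): (r − q) = ln(F/S)/T
ln(2145.49/2116.72) = ln(1.013592) = 0.013500
(r − q) = 0.013500 / (12/12) = 0.013500
r = ln(F/S)/T + q = 0.013500 + 0.0243 = 0.037800
r = 3.78%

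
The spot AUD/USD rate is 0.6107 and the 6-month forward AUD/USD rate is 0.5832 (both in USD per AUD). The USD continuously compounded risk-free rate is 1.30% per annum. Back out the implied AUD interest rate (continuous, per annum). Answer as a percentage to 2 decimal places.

10.52%

F = S·e^((r_USD − r_AUD)T) ⇒ r_AUD = r_USD − ln(F/S)/T
ln(0.5832/0.6107) = -0.046076; /(6/12) = -0.092152
r_AUD = 0.0130 + 0.092152 = 0.105152
r_AUD = 10.52%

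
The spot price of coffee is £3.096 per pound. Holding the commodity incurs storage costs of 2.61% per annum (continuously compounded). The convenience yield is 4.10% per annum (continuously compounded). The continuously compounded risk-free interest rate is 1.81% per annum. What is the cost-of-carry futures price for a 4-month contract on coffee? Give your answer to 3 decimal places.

Net carry = r + u − y = 0.0181 + 0.0261 − 0.0410 = 0.0032
F = S·e^((r+u−y)T) = 3.096 · e^(0.0032 × 4/12) = 3.096 · e^0.001067
= 3.096 × 1.001068 = £3.099 per pound

£3.099 per pound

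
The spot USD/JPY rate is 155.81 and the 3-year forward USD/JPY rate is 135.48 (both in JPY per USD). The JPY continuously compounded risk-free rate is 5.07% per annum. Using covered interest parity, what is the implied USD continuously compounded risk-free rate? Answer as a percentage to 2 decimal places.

F = S·e^((r_JPY − r_USD)T) ⇒ r_USD = r_JPY − ln(F/S)/T
ln(135.48/155.81) = -0.139813; /(3) = -0.046604
r_USD = 0.0507 + 0.046604 = 0.097304
r_USD = 9.73%

9.73%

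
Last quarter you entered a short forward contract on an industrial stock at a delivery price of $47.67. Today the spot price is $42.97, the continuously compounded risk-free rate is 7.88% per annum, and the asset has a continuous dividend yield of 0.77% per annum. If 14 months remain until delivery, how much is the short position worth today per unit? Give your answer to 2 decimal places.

Current fair forward for the remaining 14 months: F = S·e^((r − q)·T), (r − q) = 0.0788 − 0.0077 = 0.0711
F = 42.97 · e^(0.0711 × 14/12) = 42.97 × 1.086487 = 46.6863
Value of long forward = (F − K)·e^(−rT) = (46.6863 − 47.67) · e^(−0.0788·14/12)
= -0.9837 × 0.912166 = -0.90
Short position value = −(long value) = $0.90

$0.90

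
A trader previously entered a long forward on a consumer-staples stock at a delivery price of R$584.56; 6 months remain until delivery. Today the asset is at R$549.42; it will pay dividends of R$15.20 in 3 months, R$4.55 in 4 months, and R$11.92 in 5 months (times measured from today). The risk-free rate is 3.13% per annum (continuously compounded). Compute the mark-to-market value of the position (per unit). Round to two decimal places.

-R$57.41

PV(remaining dividends) I = 15.20·e^(−0.0313·3/12) + 4.55·e^(−0.0313·4/12) + 11.92·e^(−0.0313·5/12) = 31.3499
Current forward F = (S − I)·e^(rT) = (549.42 − 31.3499)·e^(0.0313·6/12) = 518.0701 × 1.015773 = 526.2416
Value (long) = (F − K)·e^(−rT) = (526.2416 − 584.56) × 0.984472 = -57.4128
Value = -R$57.41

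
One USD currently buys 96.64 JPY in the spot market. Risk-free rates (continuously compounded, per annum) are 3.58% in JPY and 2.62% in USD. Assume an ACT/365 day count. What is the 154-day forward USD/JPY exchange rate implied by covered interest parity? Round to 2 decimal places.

F = S·e^((r_JPY − r_USD)T) = 96.64 · e^((0.0358 − 0.0262) × 154/365)
= 96.64 · e^0.004050 = 96.64 × 1.004058
F = 97.03 JPY per USD

97.03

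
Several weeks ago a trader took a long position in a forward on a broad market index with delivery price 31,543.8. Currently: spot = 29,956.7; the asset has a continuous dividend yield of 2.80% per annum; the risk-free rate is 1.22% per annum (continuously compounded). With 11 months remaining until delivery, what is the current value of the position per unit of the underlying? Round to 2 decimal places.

-1995.41

Current fair forward for the remaining 11 months: F = S·e^((r − q)·T), (r − q) = 0.0122 − 0.0280 = -0.0158
F = 29956.7 · e^(-0.0158 × 11/12) = 29956.7 × 0.98562105 = 29525.9541
Value of long forward = (F − K)·e^(−rT) = (29525.9541 − 31543.8) · e^(−0.0122·11/12)
= -2017.8459 × 0.98887897 = -1995.41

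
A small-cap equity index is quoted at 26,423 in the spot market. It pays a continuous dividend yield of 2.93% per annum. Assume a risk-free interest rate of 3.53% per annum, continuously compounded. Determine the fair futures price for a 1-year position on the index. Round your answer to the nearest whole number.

26,582

F = S·e^((r − q)T) = 26423 · e^((0.0353 − 0.0293) × 1)
= 26423 · e^0.006000 = 26423 × 1.006018
F = 26,582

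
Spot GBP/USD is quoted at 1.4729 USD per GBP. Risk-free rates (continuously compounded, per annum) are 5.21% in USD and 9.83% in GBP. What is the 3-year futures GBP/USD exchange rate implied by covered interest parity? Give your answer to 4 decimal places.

F = S·e^((r_USD − r_GBP)T) = 1.4729 · e^((0.0521 − 0.0983) × 3)
= 1.4729 · e^-0.138600 = 1.4729 × 0.870576
F = 1.2823 USD per GBP

1.2823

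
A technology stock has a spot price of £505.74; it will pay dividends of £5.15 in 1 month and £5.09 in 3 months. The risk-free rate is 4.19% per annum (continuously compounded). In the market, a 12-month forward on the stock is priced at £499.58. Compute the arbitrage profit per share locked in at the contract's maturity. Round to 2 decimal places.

PV(dividends) I = 5.15·e^(−0.0419·1/12) + 5.09·e^(−0.0419·3/12) = 10.1690
Fair forward F* = (S − I)·e^(rT) = (505.74 − 10.1690)·e^0.041900 = 495.5710 × 1.042790 = 516.7765
Market £499.58 < fair 516.7765: forward underpriced → reverse cash-and-carry (short the stock, invest proceeds at r, pay the dividends, go long the forward).
Profit at T = |F_mkt − F*| = |499.58 − 516.7765| = £17.20 per share

£17.20 per share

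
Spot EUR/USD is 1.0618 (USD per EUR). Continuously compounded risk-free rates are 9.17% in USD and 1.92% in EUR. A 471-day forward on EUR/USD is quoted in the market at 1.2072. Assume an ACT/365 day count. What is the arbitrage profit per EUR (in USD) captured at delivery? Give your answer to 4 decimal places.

0.0413 per EUR (in USD)

Fair forward: F* = S·e^(carry·T), with carry = (r_USD − r_EUR) = 0.0917 − 0.0192 = 0.0725
F* = 1.0618 · e^(0.0725 × 471/365) = 1.0618 · e^0.093555 = 1.0618 × 1.098071 = 1.1659
Market 1.2072 > fair 1.1659: forward overpriced → cash-and-carry (buy spot, short the forward).
At maturity, profit = |F_mkt − F*| = |1.2072 − 1.1659| = 0.0413 per EUR (in USD)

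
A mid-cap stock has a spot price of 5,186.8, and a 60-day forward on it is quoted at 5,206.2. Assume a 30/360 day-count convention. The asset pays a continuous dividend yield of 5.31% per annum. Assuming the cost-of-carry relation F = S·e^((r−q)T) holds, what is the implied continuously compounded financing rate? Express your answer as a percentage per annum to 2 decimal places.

From F = S·e^((r−q)T): (r − q) = ln(F/S)/T
ln(5206.2/5186.8) = ln(1.003740) = 0.003733
(r − q) = 0.003733 / (60/360) = 0.022398
r = ln(F/S)/T + q = 0.022398 + 0.0531 = 0.075498
r = 7.55%

7.55%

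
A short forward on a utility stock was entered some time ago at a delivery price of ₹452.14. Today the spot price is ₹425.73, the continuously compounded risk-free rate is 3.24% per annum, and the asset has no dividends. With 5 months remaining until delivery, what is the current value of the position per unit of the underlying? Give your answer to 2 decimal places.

₹20.35

Current fair forward for the remaining 5 months: F = S·e^(r·T), r = 0.0324
F = 425.73 · e^(0.0324 × 5/12) = 425.73 × 1.013592 = 431.5165
Value of long forward = (F − K)·e^(−rT) = (431.5165 − 452.14) · e^(−0.0324·5/12)
= -20.6235 × 0.986591 = -20.35
Short position value = −(long value) = ₹20.35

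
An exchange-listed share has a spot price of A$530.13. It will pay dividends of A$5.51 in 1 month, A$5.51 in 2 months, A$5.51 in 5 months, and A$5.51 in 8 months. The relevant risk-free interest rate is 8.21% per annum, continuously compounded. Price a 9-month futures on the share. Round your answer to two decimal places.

A$540.99

PV(dividends) I = 5.51·e^(−0.0821·1/12) + 5.51·e^(−0.0821·2/12) + 5.51·e^(−0.0821·5/12) + 5.51·e^(−0.0821·8/12)
I = 5.4724 + 5.4351 + 5.3247 + 5.2165 = 21.4487
F = (S − I)·e^(rT) = (530.13 − 21.4487) · e^(0.0821·9/12)
= 508.6813 · e^0.061575 = 508.6813 × 1.063510 = A$540.99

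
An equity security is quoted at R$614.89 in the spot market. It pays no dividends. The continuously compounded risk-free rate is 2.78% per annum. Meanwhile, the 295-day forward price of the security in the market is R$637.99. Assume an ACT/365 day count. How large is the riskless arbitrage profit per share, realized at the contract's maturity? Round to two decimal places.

Fair forward: F* = S·e^(carry·T), with carry = r = 0.0278
F* = 614.89 · e^(0.0278 × 295/365) = 614.89 · e^0.022468 = 614.89 × 1.022722 = R$628.8615
Market R$637.99 > fair R$628.8615: forward overpriced → cash-and-carry (buy spot, short the forward).
At maturity, profit = |F_mkt − F*| = |637.99 − 628.8615| = R$9.13 per share

R$9.13 per share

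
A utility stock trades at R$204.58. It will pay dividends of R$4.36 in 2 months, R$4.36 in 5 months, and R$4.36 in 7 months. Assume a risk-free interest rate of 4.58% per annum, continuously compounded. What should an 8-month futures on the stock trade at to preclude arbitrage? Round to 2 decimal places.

R$197.67

PV(dividends) I = 4.36·e^(−0.0458·2/12) + 4.36·e^(−0.0458·5/12) + 4.36·e^(−0.0458·7/12)
I = 4.3268 + 4.2776 + 4.2451 = 12.8495
F = (S − I)·e^(rT) = (204.58 − 12.8495) · e^(0.0458·8/12)
= 191.7305 · e^0.030533 = 191.7305 × 1.031004 = R$197.67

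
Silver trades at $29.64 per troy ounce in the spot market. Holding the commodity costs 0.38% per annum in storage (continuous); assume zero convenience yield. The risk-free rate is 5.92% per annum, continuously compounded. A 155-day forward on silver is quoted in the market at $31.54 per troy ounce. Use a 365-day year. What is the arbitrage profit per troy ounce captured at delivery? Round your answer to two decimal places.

$1.10 per troy ounce

Fair forward: F* = S·e^(carry·T), with carry = (r + u) = 0.0592 + 0.0038 = 0.0630
F* = 29.64 · e^(0.0630 × 155/365) = 29.64 · e^0.026753 = 29.64 × 1.027114 = $30.4437
Market $31.54 > fair $30.4437: forward overpriced → cash-and-carry (buy spot, short the forward).
At maturity, profit = |F_mkt − F*| = |31.54 − 30.4437| = $1.10 per troy ounce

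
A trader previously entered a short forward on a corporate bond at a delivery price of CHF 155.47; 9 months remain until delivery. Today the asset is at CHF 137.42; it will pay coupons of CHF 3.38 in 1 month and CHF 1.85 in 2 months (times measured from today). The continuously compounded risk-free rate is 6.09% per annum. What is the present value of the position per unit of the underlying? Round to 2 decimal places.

CHF 16.30

PV(remaining coupons) I = 3.38·e^(−0.0609·1/12) + 1.85·e^(−0.0609·2/12) = 5.1942
Current forward F = (S − I)·e^(rT) = (137.42 − 5.1942)·e^(0.0609·9/12) = 132.2258 × 1.046734 = 138.4052
Value (long) = (F − K)·e^(−rT) = (138.4052 − 155.47) × 0.955352 = -16.3029
Short position value = −(long value) = CHF 16.30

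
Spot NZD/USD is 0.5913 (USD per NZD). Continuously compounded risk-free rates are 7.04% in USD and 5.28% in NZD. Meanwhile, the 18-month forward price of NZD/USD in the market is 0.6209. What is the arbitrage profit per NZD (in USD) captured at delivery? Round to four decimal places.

0.0138 per NZD (in USD)

Fair forward: F* = S·e^(carry·T), with carry = (r_USD − r_NZD) = 0.0704 − 0.0528 = 0.0176
F* = 0.5913 · e^(0.0176 × 18/12) = 0.5913 · e^0.026400 = 0.5913 × 1.026752 = 0.6071
Market 0.6209 > fair 0.6071: forward overpriced → cash-and-carry (buy spot, short the forward).
At maturity, profit = |F_mkt − F*| = |0.6209 − 0.6071| = 0.0138 per NZD (in USD)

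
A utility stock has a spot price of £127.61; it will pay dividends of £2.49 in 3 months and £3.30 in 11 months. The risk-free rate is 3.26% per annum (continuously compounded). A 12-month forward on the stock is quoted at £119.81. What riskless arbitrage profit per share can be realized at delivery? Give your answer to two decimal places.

£6.17 per share

PV(dividends) I = 2.49·e^(−0.0326·3/12) + 3.30·e^(−0.0326·11/12) = 5.6726
Fair forward F* = (S − I)·e^(rT) = (127.61 − 5.6726)·e^0.032600 = 121.9374 × 1.033137 = 125.9780
Market £119.81 < fair 125.9780: forward underpriced → reverse cash-and-carry (short the stock, invest proceeds at r, pay the dividends, go long the forward).
Profit at T = |F_mkt − F*| = |119.81 − 125.9780| = £6.17 per share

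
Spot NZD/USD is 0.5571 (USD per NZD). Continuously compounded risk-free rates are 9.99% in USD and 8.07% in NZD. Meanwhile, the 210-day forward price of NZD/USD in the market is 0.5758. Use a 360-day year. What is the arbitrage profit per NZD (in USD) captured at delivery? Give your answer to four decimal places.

0.0124 per NZD (in USD)

Fair forward: F* = S·e^(carry·T), with carry = (r_USD − r_NZD) = 0.0999 − 0.0807 = 0.0192
F* = 0.5571 · e^(0.0192 × 210/360) = 0.5571 · e^0.011200 = 0.5571 × 1.011263 = 0.5634
Market 0.5758 > fair 0.5634: forward overpriced → cash-and-carry (buy spot, short the forward).
At maturity, profit = |F_mkt − F*| = |0.5758 − 0.5634| = 0.0124 per NZD (in USD)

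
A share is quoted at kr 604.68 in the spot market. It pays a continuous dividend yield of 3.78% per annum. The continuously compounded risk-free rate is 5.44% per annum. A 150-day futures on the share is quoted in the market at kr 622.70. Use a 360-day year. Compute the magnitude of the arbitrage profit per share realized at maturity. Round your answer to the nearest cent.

Fair futures: F* = S·e^(carry·T), with carry = (r − q) = 0.0544 − 0.0378 = 0.0166
F* = 604.68 · e^(0.0166 × 150/360) = 604.68 · e^0.006917 = 604.68 × 1.006941 = kr 608.8771
Market kr 622.70 > fair kr 608.8771: forward overpriced → cash-and-carry (buy spot, short the forward).
At maturity, profit = |F_mkt − F*| = |622.70 − 608.8771| = kr 13.82 per share

kr 13.82 per share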